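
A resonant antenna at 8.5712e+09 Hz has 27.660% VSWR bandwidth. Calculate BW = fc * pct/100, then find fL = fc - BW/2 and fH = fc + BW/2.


BW = 8.5712e+09 * 27.660/100 = 2.370794e+09 Hz
fL = 8.5712e+09 - 2.370794e+09/2 = 7.386e+09 Hz
fH = 8.5712e+09 + 2.370794e+09/2 = 9.757e+09 Hz

BW=2.371e+09 Hz, fL=7.386e+09 Hz, fH=9.757e+09 Hz


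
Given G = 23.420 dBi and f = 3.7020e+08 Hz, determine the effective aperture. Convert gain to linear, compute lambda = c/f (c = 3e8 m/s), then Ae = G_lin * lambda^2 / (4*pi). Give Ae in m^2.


lambda = c / f = 3.0000e+08 / 3.7020e+08 = 0.8103728 m
G_linear = 10^(23.420/10) = 219.7860
Ae = G_linear * lambda^2 / (4*pi) = 219.7860 * 0.8103728^2 / (4*pi) = 11.49 m^2

11.49 m^2


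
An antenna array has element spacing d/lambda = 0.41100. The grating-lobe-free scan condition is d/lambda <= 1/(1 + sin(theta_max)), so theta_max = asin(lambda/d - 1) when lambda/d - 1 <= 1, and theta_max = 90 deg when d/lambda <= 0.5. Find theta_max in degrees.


lambda/d - 1 = 1/0.41100 - 1 = 1.433090 >= 1
d/lambda <= 0.5, so the array can scan to endfire without grating lobes: theta_max = 90 deg

90 deg


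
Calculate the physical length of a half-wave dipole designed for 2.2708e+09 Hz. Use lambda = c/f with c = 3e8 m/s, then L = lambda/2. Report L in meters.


lambda = c / f = 3.0000e+08 / 2.2708e+09 = 0.1321120 m
L = lambda / 2 = 0.1321120 / 2 = 0.06606 m

0.06606 m


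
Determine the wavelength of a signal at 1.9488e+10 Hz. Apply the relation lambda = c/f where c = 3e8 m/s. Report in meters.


lambda = c / f = 3.0000e+08 / 1.9488e+10 = 0.01539 m

0.01539 m


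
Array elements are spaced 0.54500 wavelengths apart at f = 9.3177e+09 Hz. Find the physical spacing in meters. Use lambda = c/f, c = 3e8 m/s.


lambda = c / f = 3.0000e+08 / 9.3177e+09 = 0.03219679 m
d = 0.54500 * 0.03219679 = 0.01755 m

0.01755 m


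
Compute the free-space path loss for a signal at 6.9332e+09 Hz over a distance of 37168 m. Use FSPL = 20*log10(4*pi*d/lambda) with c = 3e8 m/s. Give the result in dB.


lambda = c / f = 3.0000e+08 / 6.9332e+09 = 0.04327006 m
FSPL = 20 * log10(4*pi*37168/0.04327006) = 140.7 dB

140.7 dB


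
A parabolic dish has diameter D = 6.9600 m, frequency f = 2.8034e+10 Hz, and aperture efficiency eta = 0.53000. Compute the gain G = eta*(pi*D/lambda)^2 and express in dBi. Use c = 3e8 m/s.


lambda = c / f = 3.0000e+08 / 2.8034e+10 = 0.01070129 m
G_linear = 0.53000 * (pi * 6.9600 / 0.01070129)^2 = 2.212696e+06
G_dBi = 10 * log10(2.212696e+06) = 63.45 dBi

63.45 dBi


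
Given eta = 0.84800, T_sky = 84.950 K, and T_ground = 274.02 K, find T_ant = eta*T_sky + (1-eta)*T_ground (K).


T_ant = 0.84800 * 84.950 + (1 - 0.84800) * 274.02 = 113.7 K

113.7 K


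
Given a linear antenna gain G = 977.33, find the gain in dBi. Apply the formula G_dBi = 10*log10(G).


G_dBi = 10 * log10(977.33) = 29.90 dBi

29.90 dBi


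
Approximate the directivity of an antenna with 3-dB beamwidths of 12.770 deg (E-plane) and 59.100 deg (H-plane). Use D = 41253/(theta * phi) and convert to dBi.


D_linear = 41253 / (12.770 * 59.100) = 54.66095
D_dBi = 10 * log10(54.66095) = 17.38 dBi

17.38 dBi


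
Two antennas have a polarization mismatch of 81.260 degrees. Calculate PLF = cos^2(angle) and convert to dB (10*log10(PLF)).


PLF_linear = cos^2(81.260 deg) = 0.02308907
PLF_dB = 10 * log10(0.02308907) = -16.37 dB

-16.37 dB


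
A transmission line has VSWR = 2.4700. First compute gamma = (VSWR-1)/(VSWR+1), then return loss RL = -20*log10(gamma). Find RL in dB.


gamma = (2.4700 - 1) / (2.4700 + 1) = 0.4236311
RL = -20 * log10(0.4236311) = 7.460 dB

7.460 dB


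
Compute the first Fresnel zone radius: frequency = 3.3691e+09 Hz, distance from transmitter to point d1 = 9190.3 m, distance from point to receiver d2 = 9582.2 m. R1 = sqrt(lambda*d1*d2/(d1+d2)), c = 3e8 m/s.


lambda = c / f = 3.0000e+08 / 3.3691e+09 = 0.08904455 m
R1 = sqrt(0.08904455 * 9190.3 * 9582.2 / (9190.3 + 9582.2)) = 20.44 m

20.44 m


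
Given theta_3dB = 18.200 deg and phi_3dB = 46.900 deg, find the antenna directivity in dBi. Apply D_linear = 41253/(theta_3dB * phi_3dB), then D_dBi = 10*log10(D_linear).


D_linear = 41253 / (18.200 * 46.900) = 48.32939
D_dBi = 10 * log10(48.32939) = 16.84 dBi

16.84 dBi


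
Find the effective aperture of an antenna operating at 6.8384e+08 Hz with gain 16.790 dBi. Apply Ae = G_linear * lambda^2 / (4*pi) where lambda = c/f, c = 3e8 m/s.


lambda = c / f = 3.0000e+08 / 6.8384e+08 = 0.4386991 m
G_linear = 10^(16.790/10) = 47.75293
Ae = G_linear * lambda^2 / (4*pi) = 47.75293 * 0.4386991^2 / (4*pi) = 0.7313 m^2

0.7313 m^2


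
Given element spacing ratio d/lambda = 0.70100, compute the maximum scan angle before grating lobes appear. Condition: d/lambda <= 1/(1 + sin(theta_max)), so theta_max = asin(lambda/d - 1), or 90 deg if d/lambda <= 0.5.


lambda/d - 1 = 1/0.70100 - 1 = 0.4265335
theta_max = asin(0.4265335) = 25.25 deg

25.25 deg


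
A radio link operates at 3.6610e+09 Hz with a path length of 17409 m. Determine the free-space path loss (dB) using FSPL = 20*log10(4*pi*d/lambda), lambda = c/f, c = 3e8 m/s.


lambda = c / f = 3.0000e+08 / 3.6610e+09 = 0.08194482 m
FSPL = 20 * log10(4*pi*17409/0.08194482) = 128.5 dB

128.5 dB


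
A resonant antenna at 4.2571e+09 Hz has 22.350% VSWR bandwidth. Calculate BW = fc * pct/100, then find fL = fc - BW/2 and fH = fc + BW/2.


BW = 4.2571e+09 * 22.350/100 = 9.514618e+08 Hz
fL = 4.2571e+09 - 9.514618e+08/2 = 3.781e+09 Hz
fH = 4.2571e+09 + 9.514618e+08/2 = 4.733e+09 Hz

BW=9.515e+08 Hz, fL=3.781e+09 Hz, fH=4.733e+09 Hz


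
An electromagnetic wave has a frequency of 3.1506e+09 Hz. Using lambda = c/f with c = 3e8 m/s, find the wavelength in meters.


lambda = c / f = 3.0000e+08 / 3.1506e+09 = 0.09522 m

0.09522 m


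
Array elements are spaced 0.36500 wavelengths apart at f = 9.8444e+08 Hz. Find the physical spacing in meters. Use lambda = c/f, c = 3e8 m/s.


lambda = c / f = 3.0000e+08 / 9.8444e+08 = 0.3047418 m
d = 0.36500 * 0.3047418 = 0.1112 m

0.1112 m


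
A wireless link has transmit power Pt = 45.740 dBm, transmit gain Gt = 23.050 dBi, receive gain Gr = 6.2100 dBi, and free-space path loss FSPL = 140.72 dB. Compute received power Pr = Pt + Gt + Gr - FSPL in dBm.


Pr = 45.740 + 23.050 + 6.2100 - 140.72 = -65.72 dBm

-65.72 dBm


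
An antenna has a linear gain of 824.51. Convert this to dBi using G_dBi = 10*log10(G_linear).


G_dBi = 10 * log10(824.51) = 29.16 dBi

29.16 dBi


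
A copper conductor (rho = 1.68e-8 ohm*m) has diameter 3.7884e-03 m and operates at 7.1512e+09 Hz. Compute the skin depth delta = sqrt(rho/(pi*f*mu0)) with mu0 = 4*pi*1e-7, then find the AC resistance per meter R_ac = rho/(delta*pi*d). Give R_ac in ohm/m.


delta = sqrt(1.68e-8 / (pi * 7.1512e+09 * 4*pi*1e-7)) = 7.714101e-07 m
R_ac = 1.68e-8 / (7.714101e-07 * pi * 3.7884e-03) = 1.830 ohm/m

1.830 ohm/m


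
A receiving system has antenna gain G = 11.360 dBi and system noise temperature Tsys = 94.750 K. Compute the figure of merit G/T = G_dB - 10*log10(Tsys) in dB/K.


G/T = 11.360 - 10*log10(94.750) = 11.360 - 19.76579 = -8.406 dB/K

-8.406 dB/K


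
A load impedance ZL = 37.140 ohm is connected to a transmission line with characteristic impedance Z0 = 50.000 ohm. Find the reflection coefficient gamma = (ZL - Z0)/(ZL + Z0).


gamma = (37.140 - 50.000) / (37.140 + 50.000) = -0.1476

-0.1476


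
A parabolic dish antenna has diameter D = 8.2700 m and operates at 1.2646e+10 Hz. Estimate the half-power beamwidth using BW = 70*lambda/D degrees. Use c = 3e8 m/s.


lambda = c / f = 3.0000e+08 / 1.2646e+10 = 0.02372292 m
BW = 70 * 0.02372292 / 8.2700 = 0.2008 deg

0.2008 deg


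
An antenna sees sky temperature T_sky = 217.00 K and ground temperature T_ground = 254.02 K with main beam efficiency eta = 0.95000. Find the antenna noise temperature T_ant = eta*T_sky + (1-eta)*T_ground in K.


T_ant = 0.95000 * 217.00 + (1 - 0.95000) * 254.02 = 218.9 K

218.9 K


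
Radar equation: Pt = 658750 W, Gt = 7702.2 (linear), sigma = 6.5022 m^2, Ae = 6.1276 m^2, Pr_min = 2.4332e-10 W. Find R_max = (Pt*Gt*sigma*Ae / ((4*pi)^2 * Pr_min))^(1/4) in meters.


R^4 = 658750*7702.2*6.5022*6.1276 / ((4*pi)^2 * 2.4332e-10) = 5.261246e+18
R_max = 5.261246e+18^0.25 = 47893 m

47893 m


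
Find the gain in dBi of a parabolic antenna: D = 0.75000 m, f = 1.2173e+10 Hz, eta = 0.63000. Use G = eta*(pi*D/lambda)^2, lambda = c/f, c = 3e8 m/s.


lambda = c / f = 3.0000e+08 / 1.2173e+10 = 0.02464471 m
G_linear = 0.63000 * (pi * 0.75000 / 0.02464471)^2 = 5758.580
G_dBi = 10 * log10(5758.580) = 37.60 dBi

37.60 dBi


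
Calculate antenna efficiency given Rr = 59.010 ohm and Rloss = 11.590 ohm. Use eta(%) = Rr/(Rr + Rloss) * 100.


eta = 59.010 / (59.010 + 11.590) * 100 = 83.58%

83.58%


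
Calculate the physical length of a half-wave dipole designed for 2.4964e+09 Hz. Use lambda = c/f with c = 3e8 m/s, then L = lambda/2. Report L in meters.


lambda = c / f = 3.0000e+08 / 2.4964e+09 = 0.1201730 m
L = lambda / 2 = 0.1201730 / 2 = 0.06009 m

0.06009 m


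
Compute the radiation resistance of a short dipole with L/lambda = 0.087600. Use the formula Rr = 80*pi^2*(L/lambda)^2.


Rr = 80 * pi^2 * (0.087600)^2 = 80 * 9.869604 * 7.673760e-03 = 6.059 ohm

6.059 ohm


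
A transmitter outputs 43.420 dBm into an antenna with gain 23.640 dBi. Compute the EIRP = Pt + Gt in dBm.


EIRP = Pt + Gt = 43.420 + 23.640 = 67.06 dBm

67.06 dBm


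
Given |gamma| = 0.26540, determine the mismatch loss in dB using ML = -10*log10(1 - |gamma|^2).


ML = -10 * log10(1 - 0.26540^2) = -10 * log10(0.92956284) = 0.3172 dB

0.3172 dB


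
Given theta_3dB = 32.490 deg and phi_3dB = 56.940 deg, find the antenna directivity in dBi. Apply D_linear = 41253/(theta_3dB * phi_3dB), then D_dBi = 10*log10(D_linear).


D_linear = 41253 / (32.490 * 56.940) = 22.29915
D_dBi = 10 * log10(22.29915) = 13.48 dBi

13.48 dBi


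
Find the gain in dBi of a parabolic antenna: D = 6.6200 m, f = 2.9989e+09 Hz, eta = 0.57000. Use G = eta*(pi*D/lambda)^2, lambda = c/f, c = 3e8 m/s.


lambda = c / f = 3.0000e+08 / 2.9989e+09 = 0.1000367 m
G_linear = 0.57000 * (pi * 6.6200 / 0.1000367)^2 = 24636.09
G_dBi = 10 * log10(24636.09) = 43.92 dBi

43.92 dBi


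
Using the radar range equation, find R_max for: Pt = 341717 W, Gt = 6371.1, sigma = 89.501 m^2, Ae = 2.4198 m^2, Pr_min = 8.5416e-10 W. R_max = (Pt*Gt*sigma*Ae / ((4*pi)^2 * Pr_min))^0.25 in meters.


R^4 = 341717*6371.1*89.501*2.4198 / ((4*pi)^2 * 8.5416e-10) = 3.495662e+18
R_max = 3.495662e+18^0.25 = 43240 m

43240 m


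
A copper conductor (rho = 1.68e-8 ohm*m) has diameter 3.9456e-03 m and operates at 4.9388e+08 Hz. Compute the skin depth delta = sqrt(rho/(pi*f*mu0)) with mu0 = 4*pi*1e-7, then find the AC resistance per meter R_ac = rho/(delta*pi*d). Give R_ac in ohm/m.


delta = sqrt(1.68e-8 / (pi * 4.9388e+08 * 4*pi*1e-7)) = 2.935378e-06 m
R_ac = 1.68e-8 / (2.935378e-06 * pi * 3.9456e-03) = 0.4617 ohm/m

0.4617 ohm/m


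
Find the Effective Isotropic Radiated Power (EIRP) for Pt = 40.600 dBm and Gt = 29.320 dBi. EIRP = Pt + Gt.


EIRP = Pt + Gt = 40.600 + 29.320 = 69.92 dBm

69.92 dBm


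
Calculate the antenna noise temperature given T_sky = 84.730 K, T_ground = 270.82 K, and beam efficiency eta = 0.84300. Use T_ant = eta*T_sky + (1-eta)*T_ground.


T_ant = 0.84300 * 84.730 + (1 - 0.84300) * 270.82 = 113.9 K

113.9 K


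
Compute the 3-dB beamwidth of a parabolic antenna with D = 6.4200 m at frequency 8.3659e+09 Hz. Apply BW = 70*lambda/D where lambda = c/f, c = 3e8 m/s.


lambda = c / f = 3.0000e+08 / 8.3659e+09 = 0.03585986 m
BW = 70 * 0.03585986 / 6.4200 = 0.3910 deg

0.3910 deg


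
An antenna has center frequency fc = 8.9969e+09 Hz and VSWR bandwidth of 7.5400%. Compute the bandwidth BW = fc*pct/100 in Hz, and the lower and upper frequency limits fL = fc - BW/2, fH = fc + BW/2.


BW = 8.9969e+09 * 7.5400/100 = 6.783663e+08 Hz
fL = 8.9969e+09 - 6.783663e+08/2 = 8.658e+09 Hz
fH = 8.9969e+09 + 6.783663e+08/2 = 9.336e+09 Hz

BW=6.784e+08 Hz, fL=8.658e+09 Hz, fH=9.336e+09 Hz


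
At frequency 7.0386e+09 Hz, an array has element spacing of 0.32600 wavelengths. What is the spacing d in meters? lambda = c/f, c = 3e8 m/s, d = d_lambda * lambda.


lambda = c / f = 3.0000e+08 / 7.0386e+09 = 0.04262211 m
d = 0.32600 * 0.04262211 = 0.01389 m

0.01389 m


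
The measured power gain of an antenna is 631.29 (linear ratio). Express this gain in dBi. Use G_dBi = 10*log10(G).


G_dBi = 10 * log10(631.29) = 28.00 dBi

28.00 dBi


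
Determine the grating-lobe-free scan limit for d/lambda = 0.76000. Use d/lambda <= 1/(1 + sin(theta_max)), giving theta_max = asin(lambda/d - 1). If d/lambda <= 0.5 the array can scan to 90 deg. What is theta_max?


lambda/d - 1 = 1/0.76000 - 1 = 0.3157895
theta_max = asin(0.3157895) = 18.41 deg

18.41 deg


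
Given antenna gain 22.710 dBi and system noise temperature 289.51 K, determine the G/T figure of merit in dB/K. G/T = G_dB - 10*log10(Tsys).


G/T = 22.710 - 10*log10(289.51) = 22.710 - 24.61664 = -1.907 dB/K

-1.907 dB/K


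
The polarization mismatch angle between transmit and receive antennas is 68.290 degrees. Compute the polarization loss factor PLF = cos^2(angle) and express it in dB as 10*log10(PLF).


PLF_linear = cos^2(68.290 deg) = 0.1368326
PLF_dB = 10 * log10(0.1368326) = -8.638 dB

-8.638 dB


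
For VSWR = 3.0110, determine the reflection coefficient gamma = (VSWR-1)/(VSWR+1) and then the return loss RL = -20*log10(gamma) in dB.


gamma = (3.0110 - 1) / (3.0110 + 1) = 0.5013712
RL = -20 * log10(0.5013712) = 5.997 dB

5.997 dB


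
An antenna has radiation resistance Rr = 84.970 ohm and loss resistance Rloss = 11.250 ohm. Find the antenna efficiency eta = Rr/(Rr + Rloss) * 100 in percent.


eta = 84.970 / (84.970 + 11.250) * 100 = 88.31%

88.31%


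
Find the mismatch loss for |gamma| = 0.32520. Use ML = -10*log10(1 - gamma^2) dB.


ML = -10 * log10(1 - 0.32520^2) = -10 * log10(0.89424496) = 0.4854 dB

0.4854 dB


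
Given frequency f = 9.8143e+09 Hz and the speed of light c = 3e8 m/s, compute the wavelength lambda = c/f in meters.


lambda = c / f = 3.0000e+08 / 9.8143e+09 = 0.03057 m

0.03057 m


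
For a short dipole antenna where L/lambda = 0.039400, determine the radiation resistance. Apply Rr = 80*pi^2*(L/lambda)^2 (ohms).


Rr = 80 * pi^2 * (0.039400)^2 = 80 * 9.869604 * 1.552360e-03 = 1.226 ohm

1.226 ohm


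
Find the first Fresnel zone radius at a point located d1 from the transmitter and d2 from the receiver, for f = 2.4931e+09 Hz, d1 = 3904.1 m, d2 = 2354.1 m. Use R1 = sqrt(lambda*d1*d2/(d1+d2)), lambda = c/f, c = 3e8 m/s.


lambda = c / f = 3.0000e+08 / 2.4931e+09 = 0.1203321 m
R1 = sqrt(0.1203321 * 3904.1 * 2354.1 / (3904.1 + 2354.1)) = 13.29 m

13.29 m


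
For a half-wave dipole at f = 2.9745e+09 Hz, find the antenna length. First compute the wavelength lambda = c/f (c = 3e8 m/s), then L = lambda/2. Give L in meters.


lambda = c / f = 3.0000e+08 / 2.9745e+09 = 0.1008573 m
L = lambda / 2 = 0.1008573 / 2 = 0.05043 m

0.05043 m


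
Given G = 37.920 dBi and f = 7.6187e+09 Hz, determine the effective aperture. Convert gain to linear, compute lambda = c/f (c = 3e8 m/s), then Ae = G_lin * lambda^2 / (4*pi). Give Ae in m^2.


lambda = c / f = 3.0000e+08 / 7.6187e+09 = 0.03937680 m
G_linear = 10^(37.920/10) = 6194.411
Ae = G_linear * lambda^2 / (4*pi) = 6194.411 * 0.03937680^2 / (4*pi) = 0.7643 m^2

0.7643 m^2


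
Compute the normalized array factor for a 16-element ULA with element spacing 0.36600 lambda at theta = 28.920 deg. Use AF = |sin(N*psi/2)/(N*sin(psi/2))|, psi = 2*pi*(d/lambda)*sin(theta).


psi = 2*pi*0.36600*sin(28.920 deg) = 1.112081 rad
AF = |sin(16*1.112081/2) / (16*sin(1.112081/2))| = 0.05967

0.05967


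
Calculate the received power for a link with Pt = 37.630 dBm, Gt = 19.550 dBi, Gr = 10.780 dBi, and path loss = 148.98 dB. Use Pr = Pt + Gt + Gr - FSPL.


Pr = 37.630 + 19.550 + 10.780 - 148.98 = -81.02 dBm

-81.02 dBm


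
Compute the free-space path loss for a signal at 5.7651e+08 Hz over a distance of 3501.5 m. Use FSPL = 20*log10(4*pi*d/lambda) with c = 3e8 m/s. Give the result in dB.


lambda = c / f = 3.0000e+08 / 5.7651e+08 = 0.5203726 m
FSPL = 20 * log10(4*pi*3501.5/0.5203726) = 98.54 dB

98.54 dB


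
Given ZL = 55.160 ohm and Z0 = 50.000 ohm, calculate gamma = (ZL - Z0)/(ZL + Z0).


gamma = (55.160 - 50.000) / (55.160 + 50.000) = 0.04907

0.04907


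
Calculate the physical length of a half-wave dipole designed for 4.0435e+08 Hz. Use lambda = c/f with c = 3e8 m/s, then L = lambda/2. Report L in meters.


lambda = c / f = 3.0000e+08 / 4.0435e+08 = 0.7419315 m
L = lambda / 2 = 0.7419315 / 2 = 0.3710 m

0.3710 m


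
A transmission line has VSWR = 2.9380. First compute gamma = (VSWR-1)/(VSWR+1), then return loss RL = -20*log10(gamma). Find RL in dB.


gamma = (2.9380 - 1) / (2.9380 + 1) = 0.4921280
RL = -20 * log10(0.4921280) = 6.158 dB

6.158 dB


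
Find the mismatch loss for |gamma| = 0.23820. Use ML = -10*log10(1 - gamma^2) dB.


ML = -10 * log10(1 - 0.23820^2) = -10 * log10(0.94326076) = 0.2537 dB

0.2537 dB


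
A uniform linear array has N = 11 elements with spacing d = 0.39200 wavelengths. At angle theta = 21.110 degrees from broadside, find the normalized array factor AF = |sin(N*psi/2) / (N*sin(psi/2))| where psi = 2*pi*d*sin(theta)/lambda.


psi = 2*pi*0.39200*sin(21.110 deg) = 0.8870763 rad
AF = |sin(11*0.8870763/2) / (11*sin(0.8870763/2))| = 0.2089

0.2089


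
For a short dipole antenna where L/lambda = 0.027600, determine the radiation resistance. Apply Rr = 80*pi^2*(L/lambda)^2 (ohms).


Rr = 80 * pi^2 * (0.027600)^2 = 80 * 9.869604 * 7.617600e-04 = 0.6015 ohm

0.6015 ohm


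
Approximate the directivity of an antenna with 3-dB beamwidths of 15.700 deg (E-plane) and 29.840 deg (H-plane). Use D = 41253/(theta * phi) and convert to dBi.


D_linear = 41253 / (15.700 * 29.840) = 88.05562
D_dBi = 10 * log10(88.05562) = 19.45 dBi

19.45 dBi


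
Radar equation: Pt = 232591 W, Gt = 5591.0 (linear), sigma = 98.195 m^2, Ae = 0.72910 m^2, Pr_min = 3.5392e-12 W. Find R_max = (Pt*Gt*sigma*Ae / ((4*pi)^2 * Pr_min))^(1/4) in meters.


R^4 = 232591*5591.0*98.195*0.72910 / ((4*pi)^2 * 3.5392e-12) = 1.665843e+20
R_max = 1.665843e+20^0.25 = 113608 m

113608 m


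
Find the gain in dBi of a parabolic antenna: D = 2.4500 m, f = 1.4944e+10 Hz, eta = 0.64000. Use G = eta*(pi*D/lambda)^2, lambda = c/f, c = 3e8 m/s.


lambda = c / f = 3.0000e+08 / 1.4944e+10 = 0.02007495 m
G_linear = 0.64000 * (pi * 2.4500 / 0.02007495)^2 = 94081.22
G_dBi = 10 * log10(94081.22) = 49.74 dBi

49.74 dBi


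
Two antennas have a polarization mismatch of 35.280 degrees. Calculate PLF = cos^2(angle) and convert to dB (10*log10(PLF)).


PLF_linear = cos^2(35.280 deg) = 0.6664098
PLF_dB = 10 * log10(0.6664098) = -1.763 dB

-1.763 dB


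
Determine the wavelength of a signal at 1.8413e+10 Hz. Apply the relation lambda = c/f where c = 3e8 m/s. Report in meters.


lambda = c / f = 3.0000e+08 / 1.8413e+10 = 0.01629 m

0.01629 m


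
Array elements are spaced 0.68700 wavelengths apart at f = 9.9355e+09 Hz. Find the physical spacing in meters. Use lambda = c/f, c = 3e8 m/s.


lambda = c / f = 3.0000e+08 / 9.9355e+09 = 0.03019476 m
d = 0.68700 * 0.03019476 = 0.02074 m

0.02074 m


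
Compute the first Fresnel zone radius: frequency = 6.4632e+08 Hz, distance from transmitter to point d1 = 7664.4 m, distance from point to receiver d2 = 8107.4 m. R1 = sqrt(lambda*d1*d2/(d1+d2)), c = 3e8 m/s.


lambda = c / f = 3.0000e+08 / 6.4632e+08 = 0.4641664 m
R1 = sqrt(0.4641664 * 7664.4 * 8107.4 / (7664.4 + 8107.4)) = 42.76 m

42.76 m


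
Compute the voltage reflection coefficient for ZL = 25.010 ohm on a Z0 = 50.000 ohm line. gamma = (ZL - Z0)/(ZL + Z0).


gamma = (25.010 - 50.000) / (25.010 + 50.000) = -0.3332

-0.3332


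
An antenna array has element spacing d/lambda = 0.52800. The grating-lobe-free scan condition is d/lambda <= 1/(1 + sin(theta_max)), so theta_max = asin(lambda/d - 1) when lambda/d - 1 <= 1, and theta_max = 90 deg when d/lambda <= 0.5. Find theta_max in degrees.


lambda/d - 1 = 1/0.52800 - 1 = 0.8939394
theta_max = asin(0.8939394) = 63.37 deg

63.37 deg


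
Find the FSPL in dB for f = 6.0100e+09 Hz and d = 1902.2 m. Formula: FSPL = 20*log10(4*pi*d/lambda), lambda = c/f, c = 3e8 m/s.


lambda = c / f = 3.0000e+08 / 6.0100e+09 = 0.04991681 m
FSPL = 20 * log10(4*pi*1902.2/0.04991681) = 113.6 dB

113.6 dB


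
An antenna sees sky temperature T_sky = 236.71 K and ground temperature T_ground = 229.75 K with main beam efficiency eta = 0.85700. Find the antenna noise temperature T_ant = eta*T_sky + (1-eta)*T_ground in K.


T_ant = 0.85700 * 236.71 + (1 - 0.85700) * 229.75 = 235.7 K

235.7 K


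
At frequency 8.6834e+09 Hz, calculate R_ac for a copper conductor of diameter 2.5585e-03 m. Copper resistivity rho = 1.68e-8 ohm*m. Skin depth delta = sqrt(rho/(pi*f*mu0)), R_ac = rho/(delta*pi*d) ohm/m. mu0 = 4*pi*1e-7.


delta = sqrt(1.68e-8 / (pi * 8.6834e+09 * 4*pi*1e-7)) = 7.000513e-07 m
R_ac = 1.68e-8 / (7.000513e-07 * pi * 2.5585e-03) = 2.986 ohm/m

2.986 ohm/m


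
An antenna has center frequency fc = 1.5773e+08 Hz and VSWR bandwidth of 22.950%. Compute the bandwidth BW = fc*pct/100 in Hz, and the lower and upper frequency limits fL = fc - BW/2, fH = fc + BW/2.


BW = 1.5773e+08 * 22.950/100 = 3.619904e+07 Hz
fL = 1.5773e+08 - 3.619904e+07/2 = 1.396e+08 Hz
fH = 1.5773e+08 + 3.619904e+07/2 = 1.758e+08 Hz

BW=3.620e+07 Hz, fL=1.396e+08 Hz, fH=1.758e+08 Hz


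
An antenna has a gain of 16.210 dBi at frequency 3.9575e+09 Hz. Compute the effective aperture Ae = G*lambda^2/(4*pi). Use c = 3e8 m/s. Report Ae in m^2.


lambda = c / f = 3.0000e+08 / 3.9575e+09 = 0.07580543 m
G_linear = 10^(16.210/10) = 41.78304
Ae = G_linear * lambda^2 / (4*pi) = 41.78304 * 0.07580543^2 / (4*pi) = 0.01911 m^2

0.01911 m^2


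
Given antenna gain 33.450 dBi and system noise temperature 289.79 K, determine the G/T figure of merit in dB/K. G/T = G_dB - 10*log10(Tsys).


G/T = 33.450 - 10*log10(289.79) = 33.450 - 24.62083 = 8.829 dB/K

8.829 dB/K


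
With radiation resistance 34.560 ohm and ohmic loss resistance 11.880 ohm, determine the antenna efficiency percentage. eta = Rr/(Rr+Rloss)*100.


eta = 34.560 / (34.560 + 11.880) * 100 = 74.42%

74.42%


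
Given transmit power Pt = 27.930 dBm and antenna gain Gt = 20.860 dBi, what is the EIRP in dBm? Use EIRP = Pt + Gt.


EIRP = Pt + Gt = 27.930 + 20.860 = 48.79 dBm

48.79 dBm


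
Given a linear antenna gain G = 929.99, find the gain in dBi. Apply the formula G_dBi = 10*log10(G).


G_dBi = 10 * log10(929.99) = 29.68 dBi

29.68 dBi


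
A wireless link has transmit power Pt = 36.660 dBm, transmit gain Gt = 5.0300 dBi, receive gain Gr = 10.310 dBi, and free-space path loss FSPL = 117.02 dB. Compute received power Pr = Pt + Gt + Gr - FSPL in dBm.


Pr = 36.660 + 5.0300 + 10.310 - 117.02 = -65.02 dBm

-65.02 dBm


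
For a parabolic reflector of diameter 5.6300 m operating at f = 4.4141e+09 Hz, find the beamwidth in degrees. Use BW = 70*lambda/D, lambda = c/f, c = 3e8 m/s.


lambda = c / f = 3.0000e+08 / 4.4141e+09 = 0.06796402 m
BW = 70 * 0.06796402 / 5.6300 = 0.8450 deg

0.8450 deg


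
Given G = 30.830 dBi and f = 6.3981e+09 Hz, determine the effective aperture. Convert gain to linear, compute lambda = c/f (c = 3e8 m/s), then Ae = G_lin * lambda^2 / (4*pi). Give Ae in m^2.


lambda = c / f = 3.0000e+08 / 6.3981e+09 = 0.04688892 m
G_linear = 10^(30.830/10) = 1210.598
Ae = G_linear * lambda^2 / (4*pi) = 1210.598 * 0.04688892^2 / (4*pi) = 0.2118 m^2

0.2118 m^2


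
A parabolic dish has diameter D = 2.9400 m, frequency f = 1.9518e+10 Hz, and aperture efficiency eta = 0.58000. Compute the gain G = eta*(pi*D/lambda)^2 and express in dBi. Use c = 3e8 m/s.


lambda = c / f = 3.0000e+08 / 1.9518e+10 = 0.01537043 m
G_linear = 0.58000 * (pi * 2.9400 / 0.01537043)^2 = 209435.5
G_dBi = 10 * log10(209435.5) = 53.21 dBi

53.21 dBi


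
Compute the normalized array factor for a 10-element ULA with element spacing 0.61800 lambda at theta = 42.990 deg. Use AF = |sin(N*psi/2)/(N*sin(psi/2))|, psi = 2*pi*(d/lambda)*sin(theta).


psi = 2*pi*0.61800*sin(42.990 deg) = 2.647710 rad
AF = |sin(10*2.647710/2) / (10*sin(2.647710/2))| = 0.06422

0.06422


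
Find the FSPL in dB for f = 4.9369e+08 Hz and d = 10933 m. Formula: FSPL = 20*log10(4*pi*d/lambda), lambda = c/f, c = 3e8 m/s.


lambda = c / f = 3.0000e+08 / 4.9369e+08 = 0.6076688 m
FSPL = 20 * log10(4*pi*10933/0.6076688) = 107.1 dB

107.1 dB


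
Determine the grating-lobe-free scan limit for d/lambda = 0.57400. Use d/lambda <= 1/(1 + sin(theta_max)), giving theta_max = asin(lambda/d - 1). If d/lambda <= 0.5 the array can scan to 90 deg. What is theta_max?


lambda/d - 1 = 1/0.57400 - 1 = 0.7421603
theta_max = asin(0.7421603) = 47.92 deg

47.92 deg


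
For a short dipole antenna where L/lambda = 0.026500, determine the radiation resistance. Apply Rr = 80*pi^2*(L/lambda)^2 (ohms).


Rr = 80 * pi^2 * (0.026500)^2 = 80 * 9.869604 * 7.022500e-04 = 0.5545 ohm

0.5545 ohm


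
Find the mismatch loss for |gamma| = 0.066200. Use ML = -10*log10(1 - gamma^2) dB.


ML = -10 * log10(1 - 0.066200^2) = -10 * log10(0.99561756) = 0.01907 dB

0.01907 dB


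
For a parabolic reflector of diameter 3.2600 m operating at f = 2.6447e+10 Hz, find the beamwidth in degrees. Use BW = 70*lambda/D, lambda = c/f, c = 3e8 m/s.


lambda = c / f = 3.0000e+08 / 2.6447e+10 = 0.01134344 m
BW = 70 * 0.01134344 / 3.2600 = 0.2436 deg

0.2436 deg


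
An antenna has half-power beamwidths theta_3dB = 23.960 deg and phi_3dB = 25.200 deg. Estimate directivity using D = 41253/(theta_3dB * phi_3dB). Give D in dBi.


D_linear = 41253 / (23.960 * 25.200) = 68.32320
D_dBi = 10 * log10(68.32320) = 18.35 dBi

18.35 dBi


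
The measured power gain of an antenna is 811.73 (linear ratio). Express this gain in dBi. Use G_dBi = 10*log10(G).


G_dBi = 10 * log10(811.73) = 29.09 dBi

29.09 dBi


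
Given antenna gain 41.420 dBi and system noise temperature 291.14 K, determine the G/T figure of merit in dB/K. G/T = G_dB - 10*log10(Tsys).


G/T = 41.420 - 10*log10(291.14) = 41.420 - 24.64102 = 16.78 dB/K

16.78 dB/K


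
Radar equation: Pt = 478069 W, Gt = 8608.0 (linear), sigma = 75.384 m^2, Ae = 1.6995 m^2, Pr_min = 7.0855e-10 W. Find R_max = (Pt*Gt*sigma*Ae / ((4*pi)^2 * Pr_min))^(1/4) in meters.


R^4 = 478069*8608.0*75.384*1.6995 / ((4*pi)^2 * 7.0855e-10) = 4.711975e+18
R_max = 4.711975e+18^0.25 = 46591 m

46591 m


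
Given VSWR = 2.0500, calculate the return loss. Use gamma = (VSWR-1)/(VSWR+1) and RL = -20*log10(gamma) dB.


gamma = (2.0500 - 1) / (2.0500 + 1) = 0.3442623
RL = -20 * log10(0.3442623) = 9.262 dB

9.262 dB


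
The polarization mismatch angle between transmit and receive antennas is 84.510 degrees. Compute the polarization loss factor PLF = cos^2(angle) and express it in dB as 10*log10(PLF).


PLF_linear = cos^2(84.510 deg) = 9.153136e-03
PLF_dB = 10 * log10(9.153136e-03) = -20.38 dB

-20.38 dB


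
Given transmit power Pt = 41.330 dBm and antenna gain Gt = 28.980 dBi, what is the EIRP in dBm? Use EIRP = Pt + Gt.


EIRP = Pt + Gt = 41.330 + 28.980 = 70.31 dBm

70.31 dBm


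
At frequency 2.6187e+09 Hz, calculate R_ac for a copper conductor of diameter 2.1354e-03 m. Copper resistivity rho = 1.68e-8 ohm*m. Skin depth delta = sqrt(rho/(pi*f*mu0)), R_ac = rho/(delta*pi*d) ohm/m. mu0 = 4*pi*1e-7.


delta = sqrt(1.68e-8 / (pi * 2.6187e+09 * 4*pi*1e-7)) = 1.274770e-06 m
R_ac = 1.68e-8 / (1.274770e-06 * pi * 2.1354e-03) = 1.964 ohm/m

1.964 ohm/m


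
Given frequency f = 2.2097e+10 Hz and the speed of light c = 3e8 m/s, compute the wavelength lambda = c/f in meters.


lambda = c / f = 3.0000e+08 / 2.2097e+10 = 0.01358 m

0.01358 m


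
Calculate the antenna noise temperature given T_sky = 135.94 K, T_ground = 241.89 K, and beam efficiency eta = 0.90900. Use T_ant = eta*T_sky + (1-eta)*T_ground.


T_ant = 0.90900 * 135.94 + (1 - 0.90900) * 241.89 = 145.6 K

145.6 K


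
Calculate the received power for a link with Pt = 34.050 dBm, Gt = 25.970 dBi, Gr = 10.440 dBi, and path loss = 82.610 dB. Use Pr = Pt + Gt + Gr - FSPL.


Pr = 34.050 + 25.970 + 10.440 - 82.610 = -12.15 dBm

-12.15 dBm


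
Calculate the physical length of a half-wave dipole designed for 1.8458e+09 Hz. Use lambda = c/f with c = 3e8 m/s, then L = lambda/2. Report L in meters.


lambda = c / f = 3.0000e+08 / 1.8458e+09 = 0.1625312 m
L = lambda / 2 = 0.1625312 / 2 = 0.08127 m

0.08127 m


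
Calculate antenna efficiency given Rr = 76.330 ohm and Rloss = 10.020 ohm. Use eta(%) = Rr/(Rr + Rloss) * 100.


eta = 76.330 / (76.330 + 10.020) * 100 = 88.40%

88.40%


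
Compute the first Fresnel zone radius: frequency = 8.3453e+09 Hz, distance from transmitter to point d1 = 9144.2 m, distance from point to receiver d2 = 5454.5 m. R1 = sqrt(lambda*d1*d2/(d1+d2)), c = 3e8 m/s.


lambda = c / f = 3.0000e+08 / 8.3453e+09 = 0.03594838 m
R1 = sqrt(0.03594838 * 9144.2 * 5454.5 / (9144.2 + 5454.5)) = 11.08 m

11.08 m


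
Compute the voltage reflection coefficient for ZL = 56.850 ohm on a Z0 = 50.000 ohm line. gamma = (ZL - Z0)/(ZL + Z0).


gamma = (56.850 - 50.000) / (56.850 + 50.000) = 0.06411

0.06411


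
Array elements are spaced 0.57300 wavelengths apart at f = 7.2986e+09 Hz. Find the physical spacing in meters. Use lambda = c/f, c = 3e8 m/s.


lambda = c / f = 3.0000e+08 / 7.2986e+09 = 0.04110377 m
d = 0.57300 * 0.04110377 = 0.02355 m

0.02355 m


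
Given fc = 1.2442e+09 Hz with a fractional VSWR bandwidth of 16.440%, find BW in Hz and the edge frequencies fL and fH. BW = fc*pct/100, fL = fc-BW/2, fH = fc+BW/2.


BW = 1.2442e+09 * 16.440/100 = 2.045465e+08 Hz
fL = 1.2442e+09 - 2.045465e+08/2 = 1.142e+09 Hz
fH = 1.2442e+09 + 2.045465e+08/2 = 1.346e+09 Hz

BW=2.045e+08 Hz, fL=1.142e+09 Hz, fH=1.346e+09 Hz


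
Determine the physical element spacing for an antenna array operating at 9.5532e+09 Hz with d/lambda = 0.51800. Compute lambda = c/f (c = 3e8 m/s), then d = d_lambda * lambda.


lambda = c / f = 3.0000e+08 / 9.5532e+09 = 0.03140309 m
d = 0.51800 * 0.03140309 = 0.01627 m

0.01627 m


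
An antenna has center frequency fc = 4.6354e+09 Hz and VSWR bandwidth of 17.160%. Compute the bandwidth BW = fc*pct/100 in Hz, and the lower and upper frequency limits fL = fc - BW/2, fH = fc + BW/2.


BW = 4.6354e+09 * 17.160/100 = 7.954346e+08 Hz
fL = 4.6354e+09 - 7.954346e+08/2 = 4.238e+09 Hz
fH = 4.6354e+09 + 7.954346e+08/2 = 5.033e+09 Hz

BW=7.954e+08 Hz, fL=4.238e+09 Hz, fH=5.033e+09 Hz


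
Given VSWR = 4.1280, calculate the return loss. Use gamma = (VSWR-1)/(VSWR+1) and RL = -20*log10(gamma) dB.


gamma = (4.1280 - 1) / (4.1280 + 1) = 0.6099844
RL = -20 * log10(0.6099844) = 4.294 dB

4.294 dB


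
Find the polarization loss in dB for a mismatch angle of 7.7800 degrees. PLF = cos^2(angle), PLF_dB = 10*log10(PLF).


PLF_linear = cos^2(7.7800 deg) = 0.9816750
PLF_dB = 10 * log10(0.9816750) = -0.08032 dB

-0.08032 dB


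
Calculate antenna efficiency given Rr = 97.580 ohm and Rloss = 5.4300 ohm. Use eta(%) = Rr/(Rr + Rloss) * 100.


eta = 97.580 / (97.580 + 5.4300) * 100 = 94.73%

94.73%


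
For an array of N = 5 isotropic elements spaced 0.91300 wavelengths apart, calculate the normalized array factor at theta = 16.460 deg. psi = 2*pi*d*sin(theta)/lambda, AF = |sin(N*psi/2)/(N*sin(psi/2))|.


psi = 2*pi*0.91300*sin(16.460 deg) = 1.625427 rad
AF = |sin(5*1.625427/2) / (5*sin(1.625427/2))| = 0.2195

0.2195


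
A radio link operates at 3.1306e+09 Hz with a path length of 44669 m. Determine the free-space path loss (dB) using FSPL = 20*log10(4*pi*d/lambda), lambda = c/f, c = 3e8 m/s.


lambda = c / f = 3.0000e+08 / 3.1306e+09 = 0.09582828 m
FSPL = 20 * log10(4*pi*44669/0.09582828) = 135.4 dB

135.4 dB


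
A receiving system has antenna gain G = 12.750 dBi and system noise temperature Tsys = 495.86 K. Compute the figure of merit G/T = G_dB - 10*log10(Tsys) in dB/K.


G/T = 12.750 - 10*log10(495.86) = 12.750 - 26.95359 = -14.20 dB/K

-14.20 dB/K


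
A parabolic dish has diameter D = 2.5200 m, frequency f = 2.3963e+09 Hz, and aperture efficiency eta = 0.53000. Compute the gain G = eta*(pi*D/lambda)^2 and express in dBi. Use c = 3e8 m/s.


lambda = c / f = 3.0000e+08 / 2.3963e+09 = 0.1251930 m
G_linear = 0.53000 * (pi * 2.5200 / 0.1251930)^2 = 2119.418
G_dBi = 10 * log10(2119.418) = 33.26 dBi

33.26 dBi


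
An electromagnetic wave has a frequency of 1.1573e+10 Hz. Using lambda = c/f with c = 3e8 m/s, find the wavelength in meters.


lambda = c / f = 3.0000e+08 / 1.1573e+10 = 0.02592 m

0.02592 m


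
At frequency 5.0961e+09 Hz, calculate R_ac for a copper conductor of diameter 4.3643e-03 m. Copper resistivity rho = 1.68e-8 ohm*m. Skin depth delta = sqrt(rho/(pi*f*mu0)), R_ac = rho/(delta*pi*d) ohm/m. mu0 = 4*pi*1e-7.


delta = sqrt(1.68e-8 / (pi * 5.0961e+09 * 4*pi*1e-7)) = 9.138098e-07 m
R_ac = 1.68e-8 / (9.138098e-07 * pi * 4.3643e-03) = 1.341 ohm/m

1.341 ohm/m


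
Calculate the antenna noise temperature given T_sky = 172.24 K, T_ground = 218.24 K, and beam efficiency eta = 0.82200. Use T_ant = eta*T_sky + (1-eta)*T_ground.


T_ant = 0.82200 * 172.24 + (1 - 0.82200) * 218.24 = 180.4 K

180.4 K


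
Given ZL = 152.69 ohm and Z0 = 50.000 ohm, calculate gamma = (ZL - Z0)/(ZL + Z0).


gamma = (152.69 - 50.000) / (152.69 + 50.000) = 0.5066

0.5066


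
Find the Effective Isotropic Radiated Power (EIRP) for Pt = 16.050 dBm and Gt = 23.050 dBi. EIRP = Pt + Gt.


EIRP = Pt + Gt = 16.050 + 23.050 = 39.10 dBm

39.10 dBm


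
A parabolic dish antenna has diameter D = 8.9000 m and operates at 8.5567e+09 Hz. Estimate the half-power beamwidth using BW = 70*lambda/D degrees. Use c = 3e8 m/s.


lambda = c / f = 3.0000e+08 / 8.5567e+09 = 0.03506025 m
BW = 70 * 0.03506025 / 8.9000 = 0.2758 deg

0.2758 deg


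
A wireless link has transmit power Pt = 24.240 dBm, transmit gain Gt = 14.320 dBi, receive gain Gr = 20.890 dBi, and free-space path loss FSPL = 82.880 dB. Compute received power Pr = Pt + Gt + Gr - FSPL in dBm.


Pr = 24.240 + 14.320 + 20.890 - 82.880 = -23.43 dBm

-23.43 dBm


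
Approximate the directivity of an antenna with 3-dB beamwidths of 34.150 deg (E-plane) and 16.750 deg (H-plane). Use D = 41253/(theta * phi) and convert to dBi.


D_linear = 41253 / (34.150 * 16.750) = 72.11905
D_dBi = 10 * log10(72.11905) = 18.58 dBi

18.58 dBi


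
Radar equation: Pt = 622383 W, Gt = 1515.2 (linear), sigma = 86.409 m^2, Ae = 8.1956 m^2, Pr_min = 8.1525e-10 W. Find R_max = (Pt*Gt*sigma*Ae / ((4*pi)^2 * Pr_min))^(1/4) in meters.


R^4 = 622383*1515.2*86.409*8.1956 / ((4*pi)^2 * 8.1525e-10) = 5.187485e+18
R_max = 5.187485e+18^0.25 = 47724 m

47724 m


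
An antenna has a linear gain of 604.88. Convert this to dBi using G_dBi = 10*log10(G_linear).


G_dBi = 10 * log10(604.88) = 27.82 dBi

27.82 dBi


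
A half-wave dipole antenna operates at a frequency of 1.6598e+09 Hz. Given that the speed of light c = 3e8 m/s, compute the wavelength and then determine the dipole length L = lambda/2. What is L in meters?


lambda = c / f = 3.0000e+08 / 1.6598e+09 = 0.1807447 m
L = lambda / 2 = 0.1807447 / 2 = 0.09037 m

0.09037 m


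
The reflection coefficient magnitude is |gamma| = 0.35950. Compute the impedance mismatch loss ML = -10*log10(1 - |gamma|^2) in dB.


ML = -10 * log10(1 - 0.35950^2) = -10 * log10(0.87075975) = 0.6010 dB

0.6010 dB


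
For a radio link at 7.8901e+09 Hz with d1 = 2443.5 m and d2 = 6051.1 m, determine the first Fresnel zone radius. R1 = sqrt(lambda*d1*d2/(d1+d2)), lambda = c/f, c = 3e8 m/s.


lambda = c / f = 3.0000e+08 / 7.8901e+09 = 0.03802233 m
R1 = sqrt(0.03802233 * 2443.5 * 6051.1 / (2443.5 + 6051.1)) = 8.135 m

8.135 m


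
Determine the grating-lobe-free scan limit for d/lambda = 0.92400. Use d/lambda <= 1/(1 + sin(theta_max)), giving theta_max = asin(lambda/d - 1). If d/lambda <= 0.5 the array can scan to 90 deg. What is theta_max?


lambda/d - 1 = 1/0.92400 - 1 = 0.08225108
theta_max = asin(0.08225108) = 4.718 deg

4.718 deg


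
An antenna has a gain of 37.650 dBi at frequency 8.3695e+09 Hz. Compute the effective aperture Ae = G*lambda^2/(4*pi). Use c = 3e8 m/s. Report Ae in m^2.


lambda = c / f = 3.0000e+08 / 8.3695e+09 = 0.03584444 m
G_linear = 10^(37.650/10) = 5821.032
Ae = G_linear * lambda^2 / (4*pi) = 5821.032 * 0.03584444^2 / (4*pi) = 0.5952 m^2

0.5952 m^2


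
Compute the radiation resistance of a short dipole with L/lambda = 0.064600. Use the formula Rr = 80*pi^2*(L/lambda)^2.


Rr = 80 * pi^2 * (0.064600)^2 = 80 * 9.869604 * 4.173160e-03 = 3.295 ohm

3.295 ohm


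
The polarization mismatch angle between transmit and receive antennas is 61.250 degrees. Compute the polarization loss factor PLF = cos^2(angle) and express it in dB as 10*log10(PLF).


PLF_linear = cos^2(61.250 deg) = 0.2313502
PLF_dB = 10 * log10(0.2313502) = -6.357 dB

-6.357 dB


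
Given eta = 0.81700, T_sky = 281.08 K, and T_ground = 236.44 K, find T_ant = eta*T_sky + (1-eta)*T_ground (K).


T_ant = 0.81700 * 281.08 + (1 - 0.81700) * 236.44 = 272.9 K

272.9 K


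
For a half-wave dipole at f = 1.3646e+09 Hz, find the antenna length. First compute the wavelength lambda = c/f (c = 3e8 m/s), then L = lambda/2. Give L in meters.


lambda = c / f = 3.0000e+08 / 1.3646e+09 = 0.2198446 m
L = lambda / 2 = 0.2198446 / 2 = 0.1099 m

0.1099 m


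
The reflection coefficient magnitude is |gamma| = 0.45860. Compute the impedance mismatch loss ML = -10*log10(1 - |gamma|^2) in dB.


ML = -10 * log10(1 - 0.45860^2) = -10 * log10(0.78968604) = 1.025 dB

1.025 dB


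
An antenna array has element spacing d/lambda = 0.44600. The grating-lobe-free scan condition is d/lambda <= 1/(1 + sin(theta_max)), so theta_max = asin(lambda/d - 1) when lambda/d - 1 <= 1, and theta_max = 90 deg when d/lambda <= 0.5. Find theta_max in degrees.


lambda/d - 1 = 1/0.44600 - 1 = 1.242152 >= 1
d/lambda <= 0.5, so the array can scan to endfire without grating lobes: theta_max = 90 deg

90 deg


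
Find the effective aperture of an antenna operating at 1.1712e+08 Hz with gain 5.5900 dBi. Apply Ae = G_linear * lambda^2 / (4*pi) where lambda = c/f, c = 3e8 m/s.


lambda = c / f = 3.0000e+08 / 1.1712e+08 = 2.561475 m
G_linear = 10^(5.5900/10) = 3.622430
Ae = G_linear * lambda^2 / (4*pi) = 3.622430 * 2.561475^2 / (4*pi) = 1.891 m^2

1.891 m^2


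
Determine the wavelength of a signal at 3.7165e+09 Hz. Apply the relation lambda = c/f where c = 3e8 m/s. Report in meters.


lambda = c / f = 3.0000e+08 / 3.7165e+09 = 0.08072 m

0.08072 m


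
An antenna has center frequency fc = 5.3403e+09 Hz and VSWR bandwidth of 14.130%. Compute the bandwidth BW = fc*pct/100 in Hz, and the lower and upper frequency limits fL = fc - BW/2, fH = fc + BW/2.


BW = 5.3403e+09 * 14.130/100 = 7.545844e+08 Hz
fL = 5.3403e+09 - 7.545844e+08/2 = 4.963e+09 Hz
fH = 5.3403e+09 + 7.545844e+08/2 = 5.718e+09 Hz

BW=7.546e+08 Hz, fL=4.963e+09 Hz, fH=5.718e+09 Hz


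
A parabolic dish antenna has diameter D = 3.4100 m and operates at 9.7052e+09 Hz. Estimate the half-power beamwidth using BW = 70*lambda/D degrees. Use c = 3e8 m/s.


lambda = c / f = 3.0000e+08 / 9.7052e+09 = 0.03091126 m
BW = 70 * 0.03091126 / 3.4100 = 0.6345 deg

0.6345 deg


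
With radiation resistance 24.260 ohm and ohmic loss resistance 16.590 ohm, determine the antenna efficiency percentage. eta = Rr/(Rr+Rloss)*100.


eta = 24.260 / (24.260 + 16.590) * 100 = 59.39%

59.39%
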